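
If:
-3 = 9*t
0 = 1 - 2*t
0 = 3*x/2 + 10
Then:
No Solution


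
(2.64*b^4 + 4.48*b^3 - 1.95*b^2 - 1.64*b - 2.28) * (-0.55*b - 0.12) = -1.452*b^5 - 2.7808*b^4 + 0.5349*b^3 + 1.136*b^2 + 1.4508*b + 0.2736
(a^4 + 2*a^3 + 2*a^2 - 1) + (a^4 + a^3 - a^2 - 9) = 2*a^4 + 3*a^3 + a^2 - 10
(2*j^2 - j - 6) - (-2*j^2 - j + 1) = 4*j^2 - 7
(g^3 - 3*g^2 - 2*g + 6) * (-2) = -2*g^3 + 6*g^2 + 4*g - 12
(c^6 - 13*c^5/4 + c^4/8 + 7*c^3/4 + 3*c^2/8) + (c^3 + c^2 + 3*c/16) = c^6 - 13*c^5/4 + c^4/8 + 11*c^3/4 + 11*c^2/8 + 3*c/16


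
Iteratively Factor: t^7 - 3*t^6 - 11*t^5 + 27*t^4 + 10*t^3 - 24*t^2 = (t)*(t^6 - 3*t^5 - 11*t^4 + 27*t^3 + 10*t^2 - 24*t) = t*(t + 1)*(t^5 - 4*t^4 - 7*t^3 + 34*t^2 - 24*t) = t*(t - 2)*(t + 1)*(t^4 - 2*t^3 - 11*t^2 + 12*t) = t^2*(t - 2)*(t + 1)*(t^3 - 2*t^2 - 11*t + 12) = t^2*(t - 4)*(t - 2)*(t + 1)*(t^2 + 2*t - 3) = t^2*(t - 4)*(t - 2)*(t + 1)*(t + 3)*(t - 1)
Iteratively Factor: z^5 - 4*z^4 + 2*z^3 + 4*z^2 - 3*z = (z)*(z^4 - 4*z^3 + 2*z^2 + 4*z - 3) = z*(z - 1)*(z^3 - 3*z^2 - z + 3) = z*(z - 1)*(z + 1)*(z^2 - 4*z + 3) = z*(z - 3)*(z - 1)*(z + 1)*(z - 1)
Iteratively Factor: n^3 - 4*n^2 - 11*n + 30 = (n - 5)*(n^2 + n - 6) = (n - 5)*(n + 3)*(n - 2)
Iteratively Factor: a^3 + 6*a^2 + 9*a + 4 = (a + 1)*(a^2 + 5*a + 4) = (a + 1)*(a + 4)*(a + 1)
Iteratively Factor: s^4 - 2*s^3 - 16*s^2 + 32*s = (s + 4)*(s^3 - 6*s^2 + 8*s) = (s - 2)*(s + 4)*(s^2 - 4*s) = s*(s - 2)*(s + 4)*(s - 4)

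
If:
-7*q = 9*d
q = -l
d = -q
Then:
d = 0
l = 0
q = 0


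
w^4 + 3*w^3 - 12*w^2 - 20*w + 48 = (w - 2)^2*(w + 3)*(w + 4)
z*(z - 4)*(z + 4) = z^3 - 16*z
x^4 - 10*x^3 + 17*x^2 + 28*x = x*(x - 7)*(x - 4)*(x + 1)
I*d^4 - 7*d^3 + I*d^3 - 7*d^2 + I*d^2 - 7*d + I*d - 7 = (d - I)*(d + I)*(d + 7*I)*(I*d + I)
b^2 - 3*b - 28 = (b - 7)*(b + 4)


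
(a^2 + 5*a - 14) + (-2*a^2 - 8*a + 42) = -a^2 - 3*a + 28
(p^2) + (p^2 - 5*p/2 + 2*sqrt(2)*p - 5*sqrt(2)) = 2*p^2 - 5*p/2 + 2*sqrt(2)*p - 5*sqrt(2)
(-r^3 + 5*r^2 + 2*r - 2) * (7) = -7*r^3 + 35*r^2 + 14*r - 14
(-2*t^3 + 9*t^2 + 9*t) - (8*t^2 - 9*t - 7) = -2*t^3 + t^2 + 18*t + 7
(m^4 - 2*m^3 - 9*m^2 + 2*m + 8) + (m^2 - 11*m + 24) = m^4 - 2*m^3 - 8*m^2 - 9*m + 32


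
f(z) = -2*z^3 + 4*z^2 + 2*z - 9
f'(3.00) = -28.00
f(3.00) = -21.00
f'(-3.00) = -76.00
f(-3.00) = 75.00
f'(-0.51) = -3.64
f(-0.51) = -8.71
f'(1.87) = -4.02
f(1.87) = -4.35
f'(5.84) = -155.91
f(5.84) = -259.25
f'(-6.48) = -301.78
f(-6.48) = 690.20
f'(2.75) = -21.38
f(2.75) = -14.84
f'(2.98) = -27.44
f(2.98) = -20.45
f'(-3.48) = -98.50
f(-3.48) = 116.77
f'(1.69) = -1.62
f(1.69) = -3.85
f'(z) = -6*z^2 + 8*z + 2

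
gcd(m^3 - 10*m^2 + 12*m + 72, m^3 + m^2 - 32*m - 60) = m^2 - 4*m - 12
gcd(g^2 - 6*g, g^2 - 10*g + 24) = g - 6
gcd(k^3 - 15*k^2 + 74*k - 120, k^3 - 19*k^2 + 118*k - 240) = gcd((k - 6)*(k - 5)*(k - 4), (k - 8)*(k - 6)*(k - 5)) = k^2 - 11*k + 30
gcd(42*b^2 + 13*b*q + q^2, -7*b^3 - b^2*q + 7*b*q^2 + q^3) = 7*b + q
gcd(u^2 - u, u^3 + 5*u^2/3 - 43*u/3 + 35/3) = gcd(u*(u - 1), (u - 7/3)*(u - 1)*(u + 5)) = u - 1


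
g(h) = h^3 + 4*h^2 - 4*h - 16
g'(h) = 3*h^2 + 8*h - 4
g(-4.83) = -16.04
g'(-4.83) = 27.35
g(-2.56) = 3.68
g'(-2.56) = -4.82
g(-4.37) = -5.59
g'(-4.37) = 18.33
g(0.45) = -16.90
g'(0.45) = 0.21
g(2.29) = 7.83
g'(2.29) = 30.05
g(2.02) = 0.48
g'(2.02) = 24.40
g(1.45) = -10.34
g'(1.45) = 13.91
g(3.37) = 54.22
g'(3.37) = 57.03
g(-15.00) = -2431.00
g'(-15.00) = 551.00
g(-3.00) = 5.00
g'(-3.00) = -1.00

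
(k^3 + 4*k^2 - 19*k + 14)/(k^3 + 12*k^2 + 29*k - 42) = (k - 2)/(k + 6)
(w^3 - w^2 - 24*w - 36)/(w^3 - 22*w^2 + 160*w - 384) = (w^2 + 5*w + 6)/(w^2 - 16*w + 64)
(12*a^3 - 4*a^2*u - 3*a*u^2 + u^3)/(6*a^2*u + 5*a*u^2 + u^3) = (6*a^2 - 5*a*u + u^2)/(u*(3*a + u))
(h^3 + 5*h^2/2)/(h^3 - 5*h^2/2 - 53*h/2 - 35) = h^2/(h^2 - 5*h - 14)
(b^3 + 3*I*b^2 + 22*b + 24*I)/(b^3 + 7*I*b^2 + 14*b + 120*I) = (b + I)/(b + 5*I)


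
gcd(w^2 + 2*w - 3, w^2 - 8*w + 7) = w - 1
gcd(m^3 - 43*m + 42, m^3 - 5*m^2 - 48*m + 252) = m^2 + m - 42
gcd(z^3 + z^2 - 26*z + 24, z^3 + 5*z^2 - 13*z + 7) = z - 1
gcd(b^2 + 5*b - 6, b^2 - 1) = b - 1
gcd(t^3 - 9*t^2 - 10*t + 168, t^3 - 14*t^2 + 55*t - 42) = t^2 - 13*t + 42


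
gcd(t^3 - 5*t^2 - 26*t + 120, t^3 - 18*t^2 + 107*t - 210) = t - 6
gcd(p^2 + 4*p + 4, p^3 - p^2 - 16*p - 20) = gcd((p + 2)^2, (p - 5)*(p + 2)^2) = p^2 + 4*p + 4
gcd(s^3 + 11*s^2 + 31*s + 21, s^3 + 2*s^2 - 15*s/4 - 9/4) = s + 3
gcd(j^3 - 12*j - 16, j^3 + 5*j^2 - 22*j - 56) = j^2 - 2*j - 8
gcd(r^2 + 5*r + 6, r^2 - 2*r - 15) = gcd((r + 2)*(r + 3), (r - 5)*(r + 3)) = r + 3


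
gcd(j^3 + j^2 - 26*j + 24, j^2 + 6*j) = j + 6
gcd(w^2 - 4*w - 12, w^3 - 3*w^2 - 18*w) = w - 6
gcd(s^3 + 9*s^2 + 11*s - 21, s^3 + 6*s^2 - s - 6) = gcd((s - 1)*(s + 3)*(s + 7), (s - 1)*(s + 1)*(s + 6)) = s - 1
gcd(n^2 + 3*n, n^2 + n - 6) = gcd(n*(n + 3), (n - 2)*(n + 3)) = n + 3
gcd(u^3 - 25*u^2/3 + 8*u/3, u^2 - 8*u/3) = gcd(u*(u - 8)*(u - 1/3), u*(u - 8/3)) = u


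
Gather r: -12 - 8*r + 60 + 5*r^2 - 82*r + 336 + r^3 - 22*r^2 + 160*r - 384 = r^3 - 17*r^2 + 70*r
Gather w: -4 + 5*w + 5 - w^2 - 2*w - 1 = -w^2 + 3*w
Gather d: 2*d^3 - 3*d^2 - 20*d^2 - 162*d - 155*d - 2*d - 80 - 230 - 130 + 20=2*d^3 - 23*d^2 - 319*d - 420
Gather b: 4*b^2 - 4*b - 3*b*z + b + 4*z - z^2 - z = 4*b^2 + b*(-3*z - 3) - z^2 + 3*z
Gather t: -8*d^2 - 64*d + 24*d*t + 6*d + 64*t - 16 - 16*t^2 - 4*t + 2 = -8*d^2 - 58*d - 16*t^2 + t*(24*d + 60) - 14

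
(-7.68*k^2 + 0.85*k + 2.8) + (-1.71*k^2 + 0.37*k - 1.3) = -9.39*k^2 + 1.22*k + 1.5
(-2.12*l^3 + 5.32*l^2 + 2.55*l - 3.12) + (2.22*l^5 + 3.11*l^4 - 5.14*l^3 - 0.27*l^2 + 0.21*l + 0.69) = 2.22*l^5 + 3.11*l^4 - 7.26*l^3 + 5.05*l^2 + 2.76*l - 2.43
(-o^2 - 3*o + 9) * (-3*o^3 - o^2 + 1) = 3*o^5 + 10*o^4 - 24*o^3 - 10*o^2 - 3*o + 9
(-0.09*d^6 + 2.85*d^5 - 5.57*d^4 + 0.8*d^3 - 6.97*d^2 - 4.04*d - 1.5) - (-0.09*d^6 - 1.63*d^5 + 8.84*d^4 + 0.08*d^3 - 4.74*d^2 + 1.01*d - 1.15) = 4.48*d^5 - 14.41*d^4 + 0.72*d^3 - 2.23*d^2 - 5.05*d - 0.35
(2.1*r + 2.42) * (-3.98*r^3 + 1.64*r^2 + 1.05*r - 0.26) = -8.358*r^4 - 6.1876*r^3 + 6.1738*r^2 + 1.995*r - 0.6292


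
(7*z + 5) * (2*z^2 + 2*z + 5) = 14*z^3 + 24*z^2 + 45*z + 25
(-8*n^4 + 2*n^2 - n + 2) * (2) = -16*n^4 + 4*n^2 - 2*n + 4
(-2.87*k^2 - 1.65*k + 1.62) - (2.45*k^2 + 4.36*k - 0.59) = -5.32*k^2 - 6.01*k + 2.21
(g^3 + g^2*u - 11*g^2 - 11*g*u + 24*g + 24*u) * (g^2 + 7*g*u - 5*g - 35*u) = g^5 + 8*g^4*u - 16*g^4 + 7*g^3*u^2 - 128*g^3*u + 79*g^3 - 112*g^2*u^2 + 632*g^2*u - 120*g^2 + 553*g*u^2 - 960*g*u - 840*u^2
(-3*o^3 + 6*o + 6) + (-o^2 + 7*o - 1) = -3*o^3 - o^2 + 13*o + 5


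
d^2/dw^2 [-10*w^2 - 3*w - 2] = -20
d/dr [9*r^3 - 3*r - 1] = 27*r^2 - 3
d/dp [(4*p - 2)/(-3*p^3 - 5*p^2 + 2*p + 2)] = 2*(12*p^3 + p^2 - 10*p + 6)/(9*p^6 + 30*p^5 + 13*p^4 - 32*p^3 - 16*p^2 + 8*p + 4)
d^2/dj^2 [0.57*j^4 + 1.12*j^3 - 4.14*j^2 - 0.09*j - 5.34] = 6.84*j^2 + 6.72*j - 8.28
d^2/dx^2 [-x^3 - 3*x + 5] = -6*x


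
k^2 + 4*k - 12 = (k - 2)*(k + 6)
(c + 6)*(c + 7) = c^2 + 13*c + 42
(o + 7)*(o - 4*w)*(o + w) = o^3 - 3*o^2*w + 7*o^2 - 4*o*w^2 - 21*o*w - 28*w^2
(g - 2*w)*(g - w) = g^2 - 3*g*w + 2*w^2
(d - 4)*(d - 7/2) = d^2 - 15*d/2 + 14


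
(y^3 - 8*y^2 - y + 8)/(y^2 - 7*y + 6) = (y^2 - 7*y - 8)/(y - 6)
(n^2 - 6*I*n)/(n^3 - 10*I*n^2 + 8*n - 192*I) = n/(n^2 - 4*I*n + 32)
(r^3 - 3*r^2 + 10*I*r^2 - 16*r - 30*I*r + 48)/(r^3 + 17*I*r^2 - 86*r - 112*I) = (r - 3)/(r + 7*I)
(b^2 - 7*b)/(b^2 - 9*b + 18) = b*(b - 7)/(b^2 - 9*b + 18)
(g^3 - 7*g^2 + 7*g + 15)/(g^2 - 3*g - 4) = (g^2 - 8*g + 15)/(g - 4)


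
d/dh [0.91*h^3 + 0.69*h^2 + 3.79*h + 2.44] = 2.73*h^2 + 1.38*h + 3.79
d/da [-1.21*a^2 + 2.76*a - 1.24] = 2.76 - 2.42*a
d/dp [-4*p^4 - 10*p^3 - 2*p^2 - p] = -16*p^3 - 30*p^2 - 4*p - 1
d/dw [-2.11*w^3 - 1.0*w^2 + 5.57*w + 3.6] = -6.33*w^2 - 2.0*w + 5.57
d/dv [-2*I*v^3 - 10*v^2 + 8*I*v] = -6*I*v^2 - 20*v + 8*I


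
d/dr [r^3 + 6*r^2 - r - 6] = 3*r^2 + 12*r - 1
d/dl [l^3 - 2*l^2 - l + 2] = 3*l^2 - 4*l - 1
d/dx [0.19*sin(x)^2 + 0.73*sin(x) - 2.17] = (0.38*sin(x) + 0.73)*cos(x)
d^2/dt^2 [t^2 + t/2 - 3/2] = 2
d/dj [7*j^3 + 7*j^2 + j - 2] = 21*j^2 + 14*j + 1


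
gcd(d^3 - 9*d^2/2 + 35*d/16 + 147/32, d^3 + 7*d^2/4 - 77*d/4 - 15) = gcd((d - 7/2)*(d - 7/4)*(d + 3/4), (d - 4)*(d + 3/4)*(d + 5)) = d + 3/4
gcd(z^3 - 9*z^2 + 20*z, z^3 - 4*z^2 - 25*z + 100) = z^2 - 9*z + 20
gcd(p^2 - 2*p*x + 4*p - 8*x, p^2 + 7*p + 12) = p + 4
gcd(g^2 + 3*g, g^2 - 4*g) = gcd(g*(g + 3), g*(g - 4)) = g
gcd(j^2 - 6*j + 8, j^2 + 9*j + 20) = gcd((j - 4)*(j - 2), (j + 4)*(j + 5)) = 1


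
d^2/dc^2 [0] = 0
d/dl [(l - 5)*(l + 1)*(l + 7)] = 3*l^2 + 6*l - 33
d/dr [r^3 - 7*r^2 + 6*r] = 3*r^2 - 14*r + 6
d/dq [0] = 0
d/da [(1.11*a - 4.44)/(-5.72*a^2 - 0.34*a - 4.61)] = (6.3492*a^2 - 50.7936*a - 6.6267)/(32.7184*a^4 + 3.8896*a^3 + 52.854*a^2 + 3.1348*a + 21.2521)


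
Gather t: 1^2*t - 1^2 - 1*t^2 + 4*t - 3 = -t^2 + 5*t - 4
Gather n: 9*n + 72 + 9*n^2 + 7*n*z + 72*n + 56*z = 9*n^2 + n*(7*z + 81) + 56*z + 72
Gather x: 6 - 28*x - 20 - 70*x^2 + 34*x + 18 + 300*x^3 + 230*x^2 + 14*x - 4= 300*x^3 + 160*x^2 + 20*x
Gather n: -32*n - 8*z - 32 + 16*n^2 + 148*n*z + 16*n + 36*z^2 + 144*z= 16*n^2 + n*(148*z - 16) + 36*z^2 + 136*z - 32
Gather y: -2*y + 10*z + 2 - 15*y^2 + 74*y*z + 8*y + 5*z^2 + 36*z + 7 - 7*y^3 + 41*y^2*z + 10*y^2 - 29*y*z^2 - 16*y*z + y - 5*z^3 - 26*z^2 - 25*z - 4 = -7*y^3 + y^2*(41*z - 5) + y*(-29*z^2 + 58*z + 7) - 5*z^3 - 21*z^2 + 21*z + 5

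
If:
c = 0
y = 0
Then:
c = 0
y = 0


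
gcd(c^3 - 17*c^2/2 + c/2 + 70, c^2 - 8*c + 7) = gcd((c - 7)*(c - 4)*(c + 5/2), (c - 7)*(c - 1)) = c - 7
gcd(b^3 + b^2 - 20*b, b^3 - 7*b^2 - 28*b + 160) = b^2 + b - 20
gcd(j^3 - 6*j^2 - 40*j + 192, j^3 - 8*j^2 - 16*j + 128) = j^2 - 12*j + 32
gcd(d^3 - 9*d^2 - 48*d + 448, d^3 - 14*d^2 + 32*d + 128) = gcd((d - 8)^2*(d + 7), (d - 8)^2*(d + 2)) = d^2 - 16*d + 64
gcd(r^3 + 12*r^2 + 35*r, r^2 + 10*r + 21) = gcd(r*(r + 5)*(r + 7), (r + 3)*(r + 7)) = r + 7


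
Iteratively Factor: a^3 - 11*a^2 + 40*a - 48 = (a - 3)*(a^2 - 8*a + 16) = (a - 4)*(a - 3)*(a - 4)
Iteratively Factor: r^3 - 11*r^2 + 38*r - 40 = (r - 2)*(r^2 - 9*r + 20) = (r - 4)*(r - 2)*(r - 5)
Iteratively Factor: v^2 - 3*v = (v - 3)*(v)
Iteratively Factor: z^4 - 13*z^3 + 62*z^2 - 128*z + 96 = (z - 4)*(z^3 - 9*z^2 + 26*z - 24) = (z - 4)^2*(z^2 - 5*z + 6) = (z - 4)^2*(z - 2)*(z - 3)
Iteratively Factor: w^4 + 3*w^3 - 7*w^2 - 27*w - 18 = (w - 3)*(w^3 + 6*w^2 + 11*w + 6) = (w - 3)*(w + 2)*(w^2 + 4*w + 3) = (w - 3)*(w + 2)*(w + 3)*(w + 1)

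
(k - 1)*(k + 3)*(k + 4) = k^3 + 6*k^2 + 5*k - 12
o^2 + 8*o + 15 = (o + 3)*(o + 5)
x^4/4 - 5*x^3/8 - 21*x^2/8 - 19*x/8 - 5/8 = (x/4 + 1/4)*(x - 5)*(x + 1/2)*(x + 1)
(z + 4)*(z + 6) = z^2 + 10*z + 24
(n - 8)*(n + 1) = n^2 - 7*n - 8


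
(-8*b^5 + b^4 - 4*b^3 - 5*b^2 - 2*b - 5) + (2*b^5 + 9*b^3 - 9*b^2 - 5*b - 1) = -6*b^5 + b^4 + 5*b^3 - 14*b^2 - 7*b - 6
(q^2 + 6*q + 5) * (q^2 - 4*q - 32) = q^4 + 2*q^3 - 51*q^2 - 212*q - 160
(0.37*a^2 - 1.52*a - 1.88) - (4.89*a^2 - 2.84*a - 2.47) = -4.52*a^2 + 1.32*a + 0.59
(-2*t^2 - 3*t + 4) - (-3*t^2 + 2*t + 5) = t^2 - 5*t - 1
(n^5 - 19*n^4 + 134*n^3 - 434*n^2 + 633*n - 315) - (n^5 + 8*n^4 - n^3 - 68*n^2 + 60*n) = -27*n^4 + 135*n^3 - 366*n^2 + 573*n - 315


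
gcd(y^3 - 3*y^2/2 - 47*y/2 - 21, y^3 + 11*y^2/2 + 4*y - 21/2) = y + 7/2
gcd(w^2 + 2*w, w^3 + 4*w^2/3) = w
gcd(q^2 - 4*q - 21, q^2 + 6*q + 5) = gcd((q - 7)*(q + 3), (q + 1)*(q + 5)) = 1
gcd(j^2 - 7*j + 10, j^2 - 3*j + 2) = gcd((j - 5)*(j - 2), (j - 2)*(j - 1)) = j - 2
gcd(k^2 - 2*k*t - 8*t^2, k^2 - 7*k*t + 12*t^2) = -k + 4*t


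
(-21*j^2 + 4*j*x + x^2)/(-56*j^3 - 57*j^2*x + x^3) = (-3*j + x)/(-8*j^2 - 7*j*x + x^2)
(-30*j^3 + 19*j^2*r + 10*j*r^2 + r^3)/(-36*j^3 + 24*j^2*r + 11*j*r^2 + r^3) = (5*j + r)/(6*j + r)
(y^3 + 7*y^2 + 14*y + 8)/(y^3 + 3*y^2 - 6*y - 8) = (y + 2)/(y - 2)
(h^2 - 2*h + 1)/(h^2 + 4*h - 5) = (h - 1)/(h + 5)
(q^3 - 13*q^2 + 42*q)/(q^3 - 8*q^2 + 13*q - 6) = q*(q - 7)/(q^2 - 2*q + 1)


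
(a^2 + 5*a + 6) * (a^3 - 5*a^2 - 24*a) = a^5 - 43*a^3 - 150*a^2 - 144*a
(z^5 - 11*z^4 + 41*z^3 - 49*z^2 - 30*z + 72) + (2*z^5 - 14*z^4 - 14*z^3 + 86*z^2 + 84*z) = 3*z^5 - 25*z^4 + 27*z^3 + 37*z^2 + 54*z + 72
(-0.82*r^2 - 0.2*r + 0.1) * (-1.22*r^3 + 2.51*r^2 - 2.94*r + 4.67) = 1.0004*r^5 - 1.8142*r^4 + 1.7868*r^3 - 2.9904*r^2 - 1.228*r + 0.467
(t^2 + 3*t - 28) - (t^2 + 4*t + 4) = -t - 32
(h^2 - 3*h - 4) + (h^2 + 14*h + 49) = 2*h^2 + 11*h + 45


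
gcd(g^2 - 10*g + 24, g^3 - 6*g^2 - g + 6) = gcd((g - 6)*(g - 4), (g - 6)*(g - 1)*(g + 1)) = g - 6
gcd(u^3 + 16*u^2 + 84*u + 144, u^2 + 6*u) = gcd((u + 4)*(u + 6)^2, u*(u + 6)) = u + 6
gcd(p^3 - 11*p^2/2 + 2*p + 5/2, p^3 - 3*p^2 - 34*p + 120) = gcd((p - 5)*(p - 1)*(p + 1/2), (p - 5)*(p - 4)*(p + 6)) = p - 5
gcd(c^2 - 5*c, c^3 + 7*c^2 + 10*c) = c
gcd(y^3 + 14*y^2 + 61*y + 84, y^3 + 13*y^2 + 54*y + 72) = y^2 + 7*y + 12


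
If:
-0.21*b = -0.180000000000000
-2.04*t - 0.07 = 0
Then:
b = 0.86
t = -0.03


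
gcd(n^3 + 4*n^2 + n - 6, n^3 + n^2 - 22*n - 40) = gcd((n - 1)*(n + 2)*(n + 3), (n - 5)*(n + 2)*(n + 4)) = n + 2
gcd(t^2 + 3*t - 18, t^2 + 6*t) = t + 6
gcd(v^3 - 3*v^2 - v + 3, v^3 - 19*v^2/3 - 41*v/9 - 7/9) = 1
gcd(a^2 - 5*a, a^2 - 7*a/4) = a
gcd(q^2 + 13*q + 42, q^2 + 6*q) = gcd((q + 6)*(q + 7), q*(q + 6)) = q + 6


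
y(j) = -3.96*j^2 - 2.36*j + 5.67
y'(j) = -7.92*j - 2.36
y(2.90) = -34.48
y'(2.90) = -25.33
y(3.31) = -45.53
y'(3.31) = -28.58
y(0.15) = 5.23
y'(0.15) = -3.55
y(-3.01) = -23.10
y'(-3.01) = 21.48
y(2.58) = -26.78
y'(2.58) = -22.79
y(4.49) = -84.76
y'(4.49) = -37.92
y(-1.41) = 1.12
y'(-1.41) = 8.81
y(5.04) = -106.81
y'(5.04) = -42.28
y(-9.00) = -293.85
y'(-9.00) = 68.92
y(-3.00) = -22.89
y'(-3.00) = 21.40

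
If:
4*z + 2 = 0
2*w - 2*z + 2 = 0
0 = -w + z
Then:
No Solution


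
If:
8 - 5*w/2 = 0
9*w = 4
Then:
No Solution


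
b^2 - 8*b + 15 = (b - 5)*(b - 3)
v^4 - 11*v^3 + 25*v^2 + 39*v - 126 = (v - 7)*(v - 3)^2*(v + 2)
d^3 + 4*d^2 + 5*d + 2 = (d + 1)^2*(d + 2)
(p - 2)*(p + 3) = p^2 + p - 6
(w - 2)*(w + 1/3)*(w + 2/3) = w^3 - w^2 - 16*w/9 - 4/9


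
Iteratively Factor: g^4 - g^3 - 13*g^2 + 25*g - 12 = (g - 1)*(g^3 - 13*g + 12) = (g - 3)*(g - 1)*(g^2 + 3*g - 4) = (g - 3)*(g - 1)^2*(g + 4)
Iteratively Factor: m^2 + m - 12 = (m - 3)*(m + 4)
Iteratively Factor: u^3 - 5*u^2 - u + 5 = (u - 5)*(u^2 - 1) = (u - 5)*(u + 1)*(u - 1)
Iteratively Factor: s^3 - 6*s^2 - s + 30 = (s - 5)*(s^2 - s - 6) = (s - 5)*(s + 2)*(s - 3)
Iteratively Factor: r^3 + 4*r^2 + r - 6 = (r + 2)*(r^2 + 2*r - 3) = (r + 2)*(r + 3)*(r - 1)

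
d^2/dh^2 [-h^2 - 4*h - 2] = -2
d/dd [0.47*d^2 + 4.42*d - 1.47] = 0.94*d + 4.42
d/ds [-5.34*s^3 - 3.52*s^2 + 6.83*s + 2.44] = -16.02*s^2 - 7.04*s + 6.83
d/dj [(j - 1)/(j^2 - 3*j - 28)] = (j^2 - 3*j - (j - 1)*(2*j - 3) - 28)/(-j^2 + 3*j + 28)^2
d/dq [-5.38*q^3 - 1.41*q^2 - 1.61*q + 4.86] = -16.14*q^2 - 2.82*q - 1.61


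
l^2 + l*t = l*(l + t)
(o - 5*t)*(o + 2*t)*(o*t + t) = o^3*t - 3*o^2*t^2 + o^2*t - 10*o*t^3 - 3*o*t^2 - 10*t^3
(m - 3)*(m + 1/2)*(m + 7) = m^3 + 9*m^2/2 - 19*m - 21/2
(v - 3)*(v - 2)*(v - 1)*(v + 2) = v^4 - 4*v^3 - v^2 + 16*v - 12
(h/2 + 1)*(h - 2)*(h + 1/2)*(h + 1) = h^4/2 + 3*h^3/4 - 7*h^2/4 - 3*h - 1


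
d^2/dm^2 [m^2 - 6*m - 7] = 2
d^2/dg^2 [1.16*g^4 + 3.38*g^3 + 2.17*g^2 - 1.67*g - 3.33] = 13.92*g^2 + 20.28*g + 4.34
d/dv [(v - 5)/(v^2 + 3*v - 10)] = (v^2 + 3*v - (v - 5)*(2*v + 3) - 10)/(v^2 + 3*v - 10)^2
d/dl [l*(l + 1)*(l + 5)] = 3*l^2 + 12*l + 5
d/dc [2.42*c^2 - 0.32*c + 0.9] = 4.84*c - 0.32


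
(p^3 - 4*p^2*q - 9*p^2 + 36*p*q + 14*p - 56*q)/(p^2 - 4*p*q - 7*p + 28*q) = p - 2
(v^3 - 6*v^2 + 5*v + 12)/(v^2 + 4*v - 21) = (v^2 - 3*v - 4)/(v + 7)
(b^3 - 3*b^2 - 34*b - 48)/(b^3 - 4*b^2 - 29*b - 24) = (b + 2)/(b + 1)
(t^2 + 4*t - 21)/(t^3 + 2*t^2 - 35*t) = (t - 3)/(t*(t - 5))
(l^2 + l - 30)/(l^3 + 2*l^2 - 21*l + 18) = (l - 5)/(l^2 - 4*l + 3)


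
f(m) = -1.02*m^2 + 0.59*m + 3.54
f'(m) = 0.59 - 2.04*m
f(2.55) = -1.59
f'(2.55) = -4.61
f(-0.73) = 2.57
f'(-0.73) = 2.08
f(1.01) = 3.10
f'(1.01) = -1.47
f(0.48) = 3.59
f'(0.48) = -0.39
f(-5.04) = -25.34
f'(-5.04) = 10.87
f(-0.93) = 2.11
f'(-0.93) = 2.49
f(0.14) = 3.60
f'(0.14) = 0.30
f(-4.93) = -24.16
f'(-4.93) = 10.65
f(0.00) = 3.54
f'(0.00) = 0.59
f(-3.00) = -7.41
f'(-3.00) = 6.71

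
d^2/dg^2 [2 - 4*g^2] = -8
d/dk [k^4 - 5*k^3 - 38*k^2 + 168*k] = 4*k^3 - 15*k^2 - 76*k + 168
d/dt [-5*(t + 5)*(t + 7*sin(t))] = -5*t - 5*(t + 5)*(7*cos(t) + 1) - 35*sin(t)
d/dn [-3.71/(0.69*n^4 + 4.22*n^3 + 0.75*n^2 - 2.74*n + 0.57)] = (10.2396*n^3 + 46.9686*n^2 + 5.565*n - 10.1654)/(0.69*n^4 + 4.22*n^3 + 0.75*n^2 - 2.74*n + 0.57)^2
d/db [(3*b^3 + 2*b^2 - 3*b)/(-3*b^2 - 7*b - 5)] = (-9*b^4 - 42*b^3 - 68*b^2 - 20*b + 15)/(9*b^4 + 42*b^3 + 79*b^2 + 70*b + 25)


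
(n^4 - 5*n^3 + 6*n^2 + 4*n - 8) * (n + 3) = n^5 - 2*n^4 - 9*n^3 + 22*n^2 + 4*n - 24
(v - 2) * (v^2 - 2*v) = v^3 - 4*v^2 + 4*v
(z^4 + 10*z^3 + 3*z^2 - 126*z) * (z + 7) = z^5 + 17*z^4 + 73*z^3 - 105*z^2 - 882*z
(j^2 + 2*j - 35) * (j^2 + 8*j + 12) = j^4 + 10*j^3 - 7*j^2 - 256*j - 420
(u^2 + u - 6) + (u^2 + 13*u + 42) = 2*u^2 + 14*u + 36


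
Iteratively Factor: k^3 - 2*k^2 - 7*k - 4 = (k - 4)*(k^2 + 2*k + 1) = (k - 4)*(k + 1)*(k + 1)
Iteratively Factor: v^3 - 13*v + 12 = (v - 3)*(v^2 + 3*v - 4) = (v - 3)*(v - 1)*(v + 4)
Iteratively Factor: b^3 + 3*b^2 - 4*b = (b)*(b^2 + 3*b - 4) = b*(b + 4)*(b - 1)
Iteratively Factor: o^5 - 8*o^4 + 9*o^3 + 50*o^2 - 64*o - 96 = (o + 2)*(o^4 - 10*o^3 + 29*o^2 - 8*o - 48) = (o - 4)*(o + 2)*(o^3 - 6*o^2 + 5*o + 12) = (o - 4)*(o - 3)*(o + 2)*(o^2 - 3*o - 4) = (o - 4)*(o - 3)*(o + 1)*(o + 2)*(o - 4)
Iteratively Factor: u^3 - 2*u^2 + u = (u - 1)*(u^2 - u) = (u - 1)^2*(u)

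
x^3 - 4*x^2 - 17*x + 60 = (x - 5)*(x - 3)*(x + 4)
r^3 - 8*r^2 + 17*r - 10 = (r - 5)*(r - 2)*(r - 1)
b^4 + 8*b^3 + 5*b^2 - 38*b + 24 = (b - 1)^2*(b + 4)*(b + 6)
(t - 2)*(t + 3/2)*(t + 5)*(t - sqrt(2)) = t^4 - sqrt(2)*t^3 + 9*t^3/2 - 9*sqrt(2)*t^2/2 - 11*t^2/2 - 15*t + 11*sqrt(2)*t/2 + 15*sqrt(2)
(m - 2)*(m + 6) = m^2 + 4*m - 12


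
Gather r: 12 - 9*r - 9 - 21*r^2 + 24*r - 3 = -21*r^2 + 15*r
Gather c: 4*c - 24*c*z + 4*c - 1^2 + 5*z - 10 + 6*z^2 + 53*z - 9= c*(8 - 24*z) + 6*z^2 + 58*z - 20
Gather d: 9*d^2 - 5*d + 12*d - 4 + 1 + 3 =9*d^2 + 7*d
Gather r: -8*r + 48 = 48 - 8*r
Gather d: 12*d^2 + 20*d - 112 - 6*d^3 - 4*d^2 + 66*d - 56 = -6*d^3 + 8*d^2 + 86*d - 168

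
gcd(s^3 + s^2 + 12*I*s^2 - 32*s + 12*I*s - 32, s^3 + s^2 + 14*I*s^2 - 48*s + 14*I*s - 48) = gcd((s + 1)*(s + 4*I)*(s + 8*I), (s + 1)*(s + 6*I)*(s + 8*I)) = s^2 + s*(1 + 8*I) + 8*I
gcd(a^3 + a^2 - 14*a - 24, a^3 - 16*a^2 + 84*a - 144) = a - 4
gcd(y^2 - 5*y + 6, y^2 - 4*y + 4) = y - 2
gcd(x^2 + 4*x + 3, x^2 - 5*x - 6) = x + 1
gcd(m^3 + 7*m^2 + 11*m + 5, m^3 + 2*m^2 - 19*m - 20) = m^2 + 6*m + 5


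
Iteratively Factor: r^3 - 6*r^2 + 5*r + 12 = (r + 1)*(r^2 - 7*r + 12) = (r - 3)*(r + 1)*(r - 4)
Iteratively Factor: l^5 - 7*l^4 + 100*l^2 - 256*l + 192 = (l - 3)*(l^4 - 4*l^3 - 12*l^2 + 64*l - 64) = (l - 4)*(l - 3)*(l^3 - 12*l + 16) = (l - 4)*(l - 3)*(l + 4)*(l^2 - 4*l + 4) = (l - 4)*(l - 3)*(l - 2)*(l + 4)*(l - 2)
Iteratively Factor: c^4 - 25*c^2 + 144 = (c + 3)*(c^3 - 3*c^2 - 16*c + 48) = (c - 3)*(c + 3)*(c^2 - 16) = (c - 4)*(c - 3)*(c + 3)*(c + 4)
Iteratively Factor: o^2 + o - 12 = (o - 3)*(o + 4)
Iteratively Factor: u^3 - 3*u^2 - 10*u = (u + 2)*(u^2 - 5*u) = u*(u + 2)*(u - 5)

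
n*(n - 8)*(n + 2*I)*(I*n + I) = I*n^4 - 2*n^3 - 7*I*n^3 + 14*n^2 - 8*I*n^2 + 16*n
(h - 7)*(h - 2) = h^2 - 9*h + 14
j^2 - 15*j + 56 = (j - 8)*(j - 7)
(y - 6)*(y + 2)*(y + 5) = y^3 + y^2 - 32*y - 60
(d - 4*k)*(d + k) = d^2 - 3*d*k - 4*k^2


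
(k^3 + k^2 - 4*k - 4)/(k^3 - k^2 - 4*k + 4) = (k + 1)/(k - 1)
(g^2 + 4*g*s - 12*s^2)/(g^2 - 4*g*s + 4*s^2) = (-g - 6*s)/(-g + 2*s)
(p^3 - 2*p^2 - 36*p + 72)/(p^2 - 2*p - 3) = (-p^3 + 2*p^2 + 36*p - 72)/(-p^2 + 2*p + 3)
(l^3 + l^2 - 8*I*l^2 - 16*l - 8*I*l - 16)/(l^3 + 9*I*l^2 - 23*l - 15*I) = (l^3 + l^2*(1 - 8*I) - 8*l*(2 + I) - 16)/(l^3 + 9*I*l^2 - 23*l - 15*I)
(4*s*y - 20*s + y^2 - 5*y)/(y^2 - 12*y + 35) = (4*s + y)/(y - 7)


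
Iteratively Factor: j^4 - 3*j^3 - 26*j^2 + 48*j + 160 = (j + 2)*(j^3 - 5*j^2 - 16*j + 80) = (j - 5)*(j + 2)*(j^2 - 16) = (j - 5)*(j - 4)*(j + 2)*(j + 4)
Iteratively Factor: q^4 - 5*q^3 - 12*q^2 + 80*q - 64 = (q - 1)*(q^3 - 4*q^2 - 16*q + 64) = (q - 4)*(q - 1)*(q^2 - 16) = (q - 4)^2*(q - 1)*(q + 4)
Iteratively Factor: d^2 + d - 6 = (d + 3)*(d - 2)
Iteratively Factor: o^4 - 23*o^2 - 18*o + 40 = (o - 5)*(o^3 + 5*o^2 + 2*o - 8) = (o - 5)*(o + 2)*(o^2 + 3*o - 4) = (o - 5)*(o - 1)*(o + 2)*(o + 4)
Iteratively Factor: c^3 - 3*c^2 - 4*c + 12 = (c + 2)*(c^2 - 5*c + 6) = (c - 3)*(c + 2)*(c - 2)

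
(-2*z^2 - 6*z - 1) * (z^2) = -2*z^4 - 6*z^3 - z^2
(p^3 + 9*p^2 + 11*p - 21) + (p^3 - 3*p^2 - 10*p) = 2*p^3 + 6*p^2 + p - 21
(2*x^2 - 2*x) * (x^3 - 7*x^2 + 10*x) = 2*x^5 - 16*x^4 + 34*x^3 - 20*x^2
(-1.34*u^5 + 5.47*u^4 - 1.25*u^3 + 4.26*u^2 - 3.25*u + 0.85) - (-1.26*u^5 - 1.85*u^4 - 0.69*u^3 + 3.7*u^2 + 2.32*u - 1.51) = -0.0800000000000001*u^5 + 7.32*u^4 - 0.56*u^3 + 0.56*u^2 - 5.57*u + 2.36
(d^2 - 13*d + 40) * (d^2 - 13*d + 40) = d^4 - 26*d^3 + 249*d^2 - 1040*d + 1600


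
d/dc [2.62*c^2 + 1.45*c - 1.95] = 5.24*c + 1.45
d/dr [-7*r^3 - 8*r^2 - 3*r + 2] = -21*r^2 - 16*r - 3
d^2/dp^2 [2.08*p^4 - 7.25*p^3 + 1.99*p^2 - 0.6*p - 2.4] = 24.96*p^2 - 43.5*p + 3.98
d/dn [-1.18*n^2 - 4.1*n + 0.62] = -2.36*n - 4.1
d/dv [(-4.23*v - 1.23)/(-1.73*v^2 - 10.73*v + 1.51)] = (7.3179*v^2 + 45.3879*v - (3.46*v + 10.73)*(4.23*v + 1.23) - 6.3873)/(1.73*v^2 + 10.73*v - 1.51)^2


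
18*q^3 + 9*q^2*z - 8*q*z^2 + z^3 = (-6*q + z)*(-3*q + z)*(q + z)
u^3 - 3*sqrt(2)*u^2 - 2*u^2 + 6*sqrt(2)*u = u*(u - 2)*(u - 3*sqrt(2))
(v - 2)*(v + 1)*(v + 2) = v^3 + v^2 - 4*v - 4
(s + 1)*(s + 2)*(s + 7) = s^3 + 10*s^2 + 23*s + 14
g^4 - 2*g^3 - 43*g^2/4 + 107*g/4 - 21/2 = (g - 3)*(g - 2)*(g - 1/2)*(g + 7/2)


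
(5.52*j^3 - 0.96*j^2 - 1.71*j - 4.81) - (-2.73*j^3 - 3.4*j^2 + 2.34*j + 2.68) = 8.25*j^3 + 2.44*j^2 - 4.05*j - 7.49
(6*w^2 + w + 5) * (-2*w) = -12*w^3 - 2*w^2 - 10*w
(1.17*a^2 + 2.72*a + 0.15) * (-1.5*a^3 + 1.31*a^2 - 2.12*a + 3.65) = -1.755*a^5 - 2.5473*a^4 + 0.857800000000001*a^3 - 1.2994*a^2 + 9.61*a + 0.5475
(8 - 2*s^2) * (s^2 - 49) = -2*s^4 + 106*s^2 - 392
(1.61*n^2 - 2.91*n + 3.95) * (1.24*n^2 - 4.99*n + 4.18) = 1.9964*n^4 - 11.6423*n^3 + 26.1487*n^2 - 31.8743*n + 16.511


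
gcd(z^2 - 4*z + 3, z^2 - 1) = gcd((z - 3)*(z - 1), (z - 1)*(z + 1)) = z - 1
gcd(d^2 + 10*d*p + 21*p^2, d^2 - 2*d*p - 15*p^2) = d + 3*p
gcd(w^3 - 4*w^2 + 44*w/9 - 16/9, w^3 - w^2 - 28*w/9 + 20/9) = w^2 - 8*w/3 + 4/3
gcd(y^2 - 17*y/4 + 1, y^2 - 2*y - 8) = y - 4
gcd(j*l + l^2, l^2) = l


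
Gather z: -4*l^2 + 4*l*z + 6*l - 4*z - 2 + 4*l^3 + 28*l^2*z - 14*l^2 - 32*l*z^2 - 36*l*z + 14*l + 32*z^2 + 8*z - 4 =4*l^3 - 18*l^2 + 20*l + z^2*(32 - 32*l) + z*(28*l^2 - 32*l + 4) - 6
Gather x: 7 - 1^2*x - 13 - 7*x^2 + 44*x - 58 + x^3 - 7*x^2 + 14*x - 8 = x^3 - 14*x^2 + 57*x - 72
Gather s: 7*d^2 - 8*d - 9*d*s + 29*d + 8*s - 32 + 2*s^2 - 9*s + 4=7*d^2 + 21*d + 2*s^2 + s*(-9*d - 1) - 28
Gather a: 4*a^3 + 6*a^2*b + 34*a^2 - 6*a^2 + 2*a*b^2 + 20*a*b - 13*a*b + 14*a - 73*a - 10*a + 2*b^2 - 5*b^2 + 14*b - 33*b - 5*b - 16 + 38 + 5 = 4*a^3 + a^2*(6*b + 28) + a*(2*b^2 + 7*b - 69) - 3*b^2 - 24*b + 27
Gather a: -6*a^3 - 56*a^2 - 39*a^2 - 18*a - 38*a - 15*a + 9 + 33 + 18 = -6*a^3 - 95*a^2 - 71*a + 60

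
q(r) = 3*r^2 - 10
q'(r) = 6*r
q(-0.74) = -8.36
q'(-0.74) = -4.44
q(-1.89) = 0.72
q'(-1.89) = -11.34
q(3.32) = 23.07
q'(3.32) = 19.92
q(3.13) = 19.39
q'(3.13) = 18.78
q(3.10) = 18.83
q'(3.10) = 18.60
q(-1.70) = -1.33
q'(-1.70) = -10.20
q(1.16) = -5.96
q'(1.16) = 6.96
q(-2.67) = 11.39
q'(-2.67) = -16.02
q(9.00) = 233.00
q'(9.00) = 54.00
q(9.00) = 233.00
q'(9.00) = 54.00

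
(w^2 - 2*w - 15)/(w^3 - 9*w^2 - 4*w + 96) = (w - 5)/(w^2 - 12*w + 32)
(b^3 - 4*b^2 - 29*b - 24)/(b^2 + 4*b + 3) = b - 8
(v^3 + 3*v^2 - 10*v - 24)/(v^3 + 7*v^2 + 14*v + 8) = (v - 3)/(v + 1)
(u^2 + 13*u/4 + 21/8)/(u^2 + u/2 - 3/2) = (u + 7/4)/(u - 1)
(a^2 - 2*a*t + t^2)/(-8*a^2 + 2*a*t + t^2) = (a^2 - 2*a*t + t^2)/(-8*a^2 + 2*a*t + t^2)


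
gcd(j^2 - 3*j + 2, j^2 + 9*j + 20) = 1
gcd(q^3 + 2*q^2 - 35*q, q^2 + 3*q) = q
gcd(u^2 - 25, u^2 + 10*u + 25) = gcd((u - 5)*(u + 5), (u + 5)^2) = u + 5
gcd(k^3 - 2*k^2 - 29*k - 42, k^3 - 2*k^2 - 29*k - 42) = k^3 - 2*k^2 - 29*k - 42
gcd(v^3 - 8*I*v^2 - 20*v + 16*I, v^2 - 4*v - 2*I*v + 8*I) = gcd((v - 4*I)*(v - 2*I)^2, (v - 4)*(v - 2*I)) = v - 2*I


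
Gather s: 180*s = 180*s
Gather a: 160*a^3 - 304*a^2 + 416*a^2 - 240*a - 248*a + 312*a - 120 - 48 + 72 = 160*a^3 + 112*a^2 - 176*a - 96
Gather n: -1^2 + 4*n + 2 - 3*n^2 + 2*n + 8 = -3*n^2 + 6*n + 9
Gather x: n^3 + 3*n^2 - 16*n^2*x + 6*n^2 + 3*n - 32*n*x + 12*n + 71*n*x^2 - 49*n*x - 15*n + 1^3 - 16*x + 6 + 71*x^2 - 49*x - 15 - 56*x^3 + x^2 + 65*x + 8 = n^3 + 9*n^2 - 56*x^3 + x^2*(71*n + 72) + x*(-16*n^2 - 81*n)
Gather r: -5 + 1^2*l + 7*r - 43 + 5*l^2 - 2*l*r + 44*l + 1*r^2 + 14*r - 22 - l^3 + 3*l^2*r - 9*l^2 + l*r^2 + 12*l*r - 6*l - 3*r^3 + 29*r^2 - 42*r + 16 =-l^3 - 4*l^2 + 39*l - 3*r^3 + r^2*(l + 30) + r*(3*l^2 + 10*l - 21) - 54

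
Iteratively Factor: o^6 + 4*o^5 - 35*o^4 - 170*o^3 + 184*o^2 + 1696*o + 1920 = (o + 4)*(o^5 - 35*o^3 - 30*o^2 + 304*o + 480) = (o + 4)^2*(o^4 - 4*o^3 - 19*o^2 + 46*o + 120) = (o - 5)*(o + 4)^2*(o^3 + o^2 - 14*o - 24) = (o - 5)*(o + 3)*(o + 4)^2*(o^2 - 2*o - 8) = (o - 5)*(o + 2)*(o + 3)*(o + 4)^2*(o - 4)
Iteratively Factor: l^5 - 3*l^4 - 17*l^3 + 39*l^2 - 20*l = (l - 1)*(l^4 - 2*l^3 - 19*l^2 + 20*l) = (l - 5)*(l - 1)*(l^3 + 3*l^2 - 4*l) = (l - 5)*(l - 1)^2*(l^2 + 4*l) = l*(l - 5)*(l - 1)^2*(l + 4)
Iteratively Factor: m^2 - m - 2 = (m - 2)*(m + 1)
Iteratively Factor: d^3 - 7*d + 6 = (d - 2)*(d^2 + 2*d - 3) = (d - 2)*(d + 3)*(d - 1)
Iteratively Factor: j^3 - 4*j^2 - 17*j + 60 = (j + 4)*(j^2 - 8*j + 15) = (j - 3)*(j + 4)*(j - 5)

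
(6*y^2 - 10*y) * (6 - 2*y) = -12*y^3 + 56*y^2 - 60*y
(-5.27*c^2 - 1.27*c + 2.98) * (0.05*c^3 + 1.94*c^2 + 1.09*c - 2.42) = -0.2635*c^5 - 10.2873*c^4 - 8.0591*c^3 + 17.1503*c^2 + 6.3216*c - 7.2116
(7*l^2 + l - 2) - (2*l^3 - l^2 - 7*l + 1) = -2*l^3 + 8*l^2 + 8*l - 3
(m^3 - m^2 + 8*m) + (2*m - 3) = m^3 - m^2 + 10*m - 3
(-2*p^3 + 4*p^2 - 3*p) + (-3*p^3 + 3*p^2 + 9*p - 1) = -5*p^3 + 7*p^2 + 6*p - 1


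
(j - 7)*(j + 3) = j^2 - 4*j - 21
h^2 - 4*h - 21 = (h - 7)*(h + 3)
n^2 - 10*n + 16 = (n - 8)*(n - 2)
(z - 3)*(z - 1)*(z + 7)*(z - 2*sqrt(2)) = z^4 - 2*sqrt(2)*z^3 + 3*z^3 - 25*z^2 - 6*sqrt(2)*z^2 + 21*z + 50*sqrt(2)*z - 42*sqrt(2)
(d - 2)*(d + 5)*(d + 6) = d^3 + 9*d^2 + 8*d - 60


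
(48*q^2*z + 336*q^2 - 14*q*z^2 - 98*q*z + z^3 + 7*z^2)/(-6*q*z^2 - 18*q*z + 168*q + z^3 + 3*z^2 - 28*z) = (-8*q + z)/(z - 4)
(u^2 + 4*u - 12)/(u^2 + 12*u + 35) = (u^2 + 4*u - 12)/(u^2 + 12*u + 35)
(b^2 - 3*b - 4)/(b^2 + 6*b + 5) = (b - 4)/(b + 5)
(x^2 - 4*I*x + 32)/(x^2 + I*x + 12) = (x - 8*I)/(x - 3*I)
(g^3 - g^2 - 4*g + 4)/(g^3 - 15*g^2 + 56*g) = (g^3 - g^2 - 4*g + 4)/(g*(g^2 - 15*g + 56))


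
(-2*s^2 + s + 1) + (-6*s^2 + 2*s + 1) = -8*s^2 + 3*s + 2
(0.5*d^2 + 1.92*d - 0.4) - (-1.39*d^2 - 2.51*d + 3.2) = 1.89*d^2 + 4.43*d - 3.6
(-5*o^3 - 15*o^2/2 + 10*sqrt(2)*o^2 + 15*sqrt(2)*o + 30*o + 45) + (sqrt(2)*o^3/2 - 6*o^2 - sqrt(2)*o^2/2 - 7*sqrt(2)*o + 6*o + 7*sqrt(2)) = -5*o^3 + sqrt(2)*o^3/2 - 27*o^2/2 + 19*sqrt(2)*o^2/2 + 8*sqrt(2)*o + 36*o + 7*sqrt(2) + 45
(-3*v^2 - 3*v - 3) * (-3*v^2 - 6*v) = 9*v^4 + 27*v^3 + 27*v^2 + 18*v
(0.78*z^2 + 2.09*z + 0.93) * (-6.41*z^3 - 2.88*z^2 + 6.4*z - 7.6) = -4.9998*z^5 - 15.6433*z^4 - 6.9885*z^3 + 4.7696*z^2 - 9.932*z - 7.068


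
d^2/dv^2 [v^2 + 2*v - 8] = 2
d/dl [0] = 0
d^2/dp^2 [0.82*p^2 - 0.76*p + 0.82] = 1.64000000000000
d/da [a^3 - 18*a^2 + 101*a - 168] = 3*a^2 - 36*a + 101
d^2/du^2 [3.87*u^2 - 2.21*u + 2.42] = 7.74000000000000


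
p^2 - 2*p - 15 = (p - 5)*(p + 3)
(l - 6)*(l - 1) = l^2 - 7*l + 6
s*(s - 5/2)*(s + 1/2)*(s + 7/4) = s^4 - s^3/4 - 19*s^2/4 - 35*s/16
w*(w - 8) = w^2 - 8*w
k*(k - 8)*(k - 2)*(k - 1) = k^4 - 11*k^3 + 26*k^2 - 16*k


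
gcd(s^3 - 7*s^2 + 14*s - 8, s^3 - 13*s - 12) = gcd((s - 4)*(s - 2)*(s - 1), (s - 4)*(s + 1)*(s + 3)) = s - 4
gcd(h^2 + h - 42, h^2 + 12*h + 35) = h + 7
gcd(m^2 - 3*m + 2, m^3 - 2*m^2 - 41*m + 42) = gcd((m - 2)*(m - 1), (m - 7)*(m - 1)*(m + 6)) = m - 1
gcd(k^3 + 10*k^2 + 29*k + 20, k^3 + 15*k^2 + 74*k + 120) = k^2 + 9*k + 20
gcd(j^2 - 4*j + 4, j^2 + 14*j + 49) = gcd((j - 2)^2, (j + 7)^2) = 1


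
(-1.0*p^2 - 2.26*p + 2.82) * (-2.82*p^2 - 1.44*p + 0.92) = 2.82*p^4 + 7.8132*p^3 - 5.618*p^2 - 6.14*p + 2.5944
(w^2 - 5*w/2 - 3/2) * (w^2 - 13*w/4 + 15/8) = w^4 - 23*w^3/4 + 17*w^2/2 + 3*w/16 - 45/16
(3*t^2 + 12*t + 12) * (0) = 0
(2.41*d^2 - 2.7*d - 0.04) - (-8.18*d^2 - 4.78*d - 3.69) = 10.59*d^2 + 2.08*d + 3.65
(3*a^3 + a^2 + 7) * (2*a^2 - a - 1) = 6*a^5 - a^4 - 4*a^3 + 13*a^2 - 7*a - 7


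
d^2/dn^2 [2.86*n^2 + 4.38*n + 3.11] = 5.72000000000000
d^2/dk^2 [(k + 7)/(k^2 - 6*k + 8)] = 2*(4*(k - 3)^2*(k + 7) - (3*k + 1)*(k^2 - 6*k + 8))/(k^2 - 6*k + 8)^3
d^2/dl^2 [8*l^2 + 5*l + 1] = 16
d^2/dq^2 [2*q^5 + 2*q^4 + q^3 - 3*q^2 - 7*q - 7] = 40*q^3 + 24*q^2 + 6*q - 6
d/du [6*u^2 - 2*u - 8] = 12*u - 2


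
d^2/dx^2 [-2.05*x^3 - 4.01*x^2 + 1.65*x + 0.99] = -12.3*x - 8.02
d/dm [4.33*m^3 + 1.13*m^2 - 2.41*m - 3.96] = 12.99*m^2 + 2.26*m - 2.41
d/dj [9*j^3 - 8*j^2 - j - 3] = 27*j^2 - 16*j - 1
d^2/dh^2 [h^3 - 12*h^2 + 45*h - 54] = 6*h - 24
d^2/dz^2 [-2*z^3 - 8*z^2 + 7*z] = -12*z - 16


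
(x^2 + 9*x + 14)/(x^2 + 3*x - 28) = (x + 2)/(x - 4)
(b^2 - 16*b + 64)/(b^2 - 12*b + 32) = (b - 8)/(b - 4)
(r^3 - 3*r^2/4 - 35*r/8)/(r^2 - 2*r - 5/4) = r*(4*r + 7)/(2*(2*r + 1))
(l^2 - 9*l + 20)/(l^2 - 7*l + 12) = (l - 5)/(l - 3)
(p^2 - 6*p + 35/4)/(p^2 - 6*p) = (p^2 - 6*p + 35/4)/(p*(p - 6))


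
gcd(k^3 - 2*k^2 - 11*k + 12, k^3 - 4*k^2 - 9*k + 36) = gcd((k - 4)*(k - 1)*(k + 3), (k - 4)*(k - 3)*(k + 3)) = k^2 - k - 12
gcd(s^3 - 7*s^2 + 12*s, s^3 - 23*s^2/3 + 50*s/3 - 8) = s^2 - 7*s + 12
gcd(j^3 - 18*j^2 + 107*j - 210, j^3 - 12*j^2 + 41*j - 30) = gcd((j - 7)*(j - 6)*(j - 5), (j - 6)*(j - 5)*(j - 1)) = j^2 - 11*j + 30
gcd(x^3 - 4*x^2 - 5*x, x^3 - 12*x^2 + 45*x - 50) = x - 5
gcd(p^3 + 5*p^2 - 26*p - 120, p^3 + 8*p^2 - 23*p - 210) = p^2 + p - 30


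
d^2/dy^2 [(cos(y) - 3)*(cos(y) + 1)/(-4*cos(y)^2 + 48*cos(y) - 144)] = (-241*cos(y)/4 + 21*cos(2*y) + 5*cos(3*y)/4 + 18)/(2*(cos(y) - 6)^4)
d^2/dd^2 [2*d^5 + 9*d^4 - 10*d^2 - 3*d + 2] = 40*d^3 + 108*d^2 - 20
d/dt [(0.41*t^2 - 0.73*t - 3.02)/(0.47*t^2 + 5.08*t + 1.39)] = (2.4259*t^2 + 3.9786*t + 14.3269)/(0.2209*t^4 + 4.7752*t^3 + 27.113*t^2 + 14.1224*t + 1.9321)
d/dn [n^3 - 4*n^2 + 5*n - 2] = 3*n^2 - 8*n + 5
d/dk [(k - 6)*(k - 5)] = 2*k - 11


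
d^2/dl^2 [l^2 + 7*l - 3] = 2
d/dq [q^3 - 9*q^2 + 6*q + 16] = 3*q^2 - 18*q + 6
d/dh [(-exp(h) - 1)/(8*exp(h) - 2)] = 5*exp(h)/(2*(4*exp(h) - 1)^2)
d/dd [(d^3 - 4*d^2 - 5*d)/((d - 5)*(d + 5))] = (d^2 + 10*d + 5)/(d^2 + 10*d + 25)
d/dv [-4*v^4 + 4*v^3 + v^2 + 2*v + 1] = -16*v^3 + 12*v^2 + 2*v + 2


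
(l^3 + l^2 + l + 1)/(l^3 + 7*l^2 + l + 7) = (l + 1)/(l + 7)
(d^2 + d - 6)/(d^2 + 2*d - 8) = (d + 3)/(d + 4)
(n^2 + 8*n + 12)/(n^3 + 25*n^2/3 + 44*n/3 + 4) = 3/(3*n + 1)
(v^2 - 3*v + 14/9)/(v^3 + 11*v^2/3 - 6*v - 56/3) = (v - 2/3)/(v^2 + 6*v + 8)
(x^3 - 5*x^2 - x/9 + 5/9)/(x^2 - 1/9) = x - 5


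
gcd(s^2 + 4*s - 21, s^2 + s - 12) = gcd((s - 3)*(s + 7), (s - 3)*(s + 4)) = s - 3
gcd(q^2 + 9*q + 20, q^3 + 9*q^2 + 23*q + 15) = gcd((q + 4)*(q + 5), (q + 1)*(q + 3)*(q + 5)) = q + 5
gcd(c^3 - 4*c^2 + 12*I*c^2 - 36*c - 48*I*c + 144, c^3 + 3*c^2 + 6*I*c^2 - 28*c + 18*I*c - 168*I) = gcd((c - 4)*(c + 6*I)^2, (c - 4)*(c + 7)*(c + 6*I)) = c^2 + c*(-4 + 6*I) - 24*I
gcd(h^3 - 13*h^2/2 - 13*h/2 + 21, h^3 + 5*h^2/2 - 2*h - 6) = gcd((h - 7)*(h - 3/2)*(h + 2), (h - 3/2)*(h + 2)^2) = h^2 + h/2 - 3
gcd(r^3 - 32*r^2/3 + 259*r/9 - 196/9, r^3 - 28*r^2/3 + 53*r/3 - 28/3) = r^2 - 25*r/3 + 28/3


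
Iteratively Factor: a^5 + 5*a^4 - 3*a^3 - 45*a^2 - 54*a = (a + 2)*(a^4 + 3*a^3 - 9*a^2 - 27*a) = (a + 2)*(a + 3)*(a^3 - 9*a) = (a + 2)*(a + 3)^2*(a^2 - 3*a) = (a - 3)*(a + 2)*(a + 3)^2*(a)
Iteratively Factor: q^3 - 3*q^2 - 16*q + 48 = (q - 4)*(q^2 + q - 12) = (q - 4)*(q - 3)*(q + 4)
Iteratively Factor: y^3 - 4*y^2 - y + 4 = (y - 4)*(y^2 - 1) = (y - 4)*(y + 1)*(y - 1)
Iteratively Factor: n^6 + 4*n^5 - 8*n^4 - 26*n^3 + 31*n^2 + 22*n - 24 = (n + 4)*(n^5 - 8*n^3 + 6*n^2 + 7*n - 6) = (n - 1)*(n + 4)*(n^4 + n^3 - 7*n^2 - n + 6) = (n - 2)*(n - 1)*(n + 4)*(n^3 + 3*n^2 - n - 3) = (n - 2)*(n - 1)^2*(n + 4)*(n^2 + 4*n + 3) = (n - 2)*(n - 1)^2*(n + 3)*(n + 4)*(n + 1)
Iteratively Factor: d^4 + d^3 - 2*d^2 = (d)*(d^3 + d^2 - 2*d) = d*(d + 2)*(d^2 - d) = d^2*(d + 2)*(d - 1)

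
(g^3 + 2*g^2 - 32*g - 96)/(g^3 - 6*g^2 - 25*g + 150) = (g^2 + 8*g + 16)/(g^2 - 25)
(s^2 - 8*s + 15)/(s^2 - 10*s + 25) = (s - 3)/(s - 5)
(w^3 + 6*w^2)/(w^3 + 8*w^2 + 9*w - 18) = w^2/(w^2 + 2*w - 3)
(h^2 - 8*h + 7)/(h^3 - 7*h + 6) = (h - 7)/(h^2 + h - 6)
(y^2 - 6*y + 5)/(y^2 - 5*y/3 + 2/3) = 3*(y - 5)/(3*y - 2)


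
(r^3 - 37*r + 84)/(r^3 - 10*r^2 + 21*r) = (r^2 + 3*r - 28)/(r*(r - 7))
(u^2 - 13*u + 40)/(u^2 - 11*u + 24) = (u - 5)/(u - 3)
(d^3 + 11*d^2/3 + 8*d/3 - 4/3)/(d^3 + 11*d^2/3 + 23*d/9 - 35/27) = 9*(d^2 + 4*d + 4)/(9*d^2 + 36*d + 35)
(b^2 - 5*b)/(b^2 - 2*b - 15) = b/(b + 3)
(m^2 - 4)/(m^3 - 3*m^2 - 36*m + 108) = (m^2 - 4)/(m^3 - 3*m^2 - 36*m + 108)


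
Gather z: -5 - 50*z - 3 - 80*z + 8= -130*z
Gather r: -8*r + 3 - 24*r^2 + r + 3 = -24*r^2 - 7*r + 6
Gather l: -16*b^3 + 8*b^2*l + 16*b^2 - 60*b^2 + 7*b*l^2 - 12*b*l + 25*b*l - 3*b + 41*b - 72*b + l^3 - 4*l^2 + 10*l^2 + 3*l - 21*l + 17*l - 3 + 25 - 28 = -16*b^3 - 44*b^2 - 34*b + l^3 + l^2*(7*b + 6) + l*(8*b^2 + 13*b - 1) - 6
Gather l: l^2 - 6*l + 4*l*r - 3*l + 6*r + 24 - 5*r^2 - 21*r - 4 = l^2 + l*(4*r - 9) - 5*r^2 - 15*r + 20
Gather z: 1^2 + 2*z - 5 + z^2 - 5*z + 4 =z^2 - 3*z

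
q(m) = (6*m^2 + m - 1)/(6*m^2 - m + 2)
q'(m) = (1 - 12*m)*(6*m^2 + m - 1)/(6*m^2 - m + 2)^2 + (12*m + 1)/(6*m^2 - m + 2) = (-12*m^2 + 36*m + 1)/(36*m^4 - 12*m^3 + 25*m^2 - 4*m + 4)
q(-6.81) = 0.94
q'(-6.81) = -0.01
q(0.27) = -0.14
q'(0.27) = 2.10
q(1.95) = 1.04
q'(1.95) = 0.05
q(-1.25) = 0.56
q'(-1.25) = -0.39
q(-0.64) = 0.16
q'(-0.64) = -1.04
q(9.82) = 1.03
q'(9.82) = -0.00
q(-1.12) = 0.51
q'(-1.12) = -0.48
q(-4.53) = 0.91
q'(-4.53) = -0.02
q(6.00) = 1.04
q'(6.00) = 0.00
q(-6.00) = 0.93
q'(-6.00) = -0.01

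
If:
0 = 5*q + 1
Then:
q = -1/5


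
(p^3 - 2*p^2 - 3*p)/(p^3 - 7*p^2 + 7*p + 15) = p/(p - 5)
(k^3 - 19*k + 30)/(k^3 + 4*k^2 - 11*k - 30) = (k - 2)/(k + 2)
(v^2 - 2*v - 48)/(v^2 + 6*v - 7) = (v^2 - 2*v - 48)/(v^2 + 6*v - 7)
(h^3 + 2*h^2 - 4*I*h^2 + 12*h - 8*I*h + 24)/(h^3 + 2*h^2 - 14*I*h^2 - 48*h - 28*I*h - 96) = (h + 2*I)/(h - 8*I)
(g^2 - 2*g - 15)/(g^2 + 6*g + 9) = (g - 5)/(g + 3)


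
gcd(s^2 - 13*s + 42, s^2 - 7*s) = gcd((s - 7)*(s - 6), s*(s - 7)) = s - 7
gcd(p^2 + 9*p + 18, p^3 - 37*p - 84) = p + 3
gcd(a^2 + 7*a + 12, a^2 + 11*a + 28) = a + 4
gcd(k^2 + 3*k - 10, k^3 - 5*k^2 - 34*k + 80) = k^2 + 3*k - 10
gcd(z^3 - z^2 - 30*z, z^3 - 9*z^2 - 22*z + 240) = z^2 - z - 30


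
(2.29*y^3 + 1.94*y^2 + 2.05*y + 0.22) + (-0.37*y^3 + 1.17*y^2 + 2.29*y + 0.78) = 1.92*y^3 + 3.11*y^2 + 4.34*y + 1.0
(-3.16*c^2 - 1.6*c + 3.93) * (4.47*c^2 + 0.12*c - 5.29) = -14.1252*c^4 - 7.5312*c^3 + 34.0915*c^2 + 8.9356*c - 20.7897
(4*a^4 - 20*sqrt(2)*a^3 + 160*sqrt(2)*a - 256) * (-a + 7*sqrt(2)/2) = -4*a^5 + 34*sqrt(2)*a^4 - 140*a^3 - 160*sqrt(2)*a^2 + 1376*a - 896*sqrt(2)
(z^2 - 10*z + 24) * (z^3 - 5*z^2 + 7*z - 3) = z^5 - 15*z^4 + 81*z^3 - 193*z^2 + 198*z - 72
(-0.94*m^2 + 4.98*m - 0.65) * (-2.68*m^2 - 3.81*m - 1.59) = 2.5192*m^4 - 9.765*m^3 - 15.7372*m^2 - 5.4417*m + 1.0335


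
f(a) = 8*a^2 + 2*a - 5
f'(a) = 16*a + 2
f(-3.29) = 75.01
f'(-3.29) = -50.64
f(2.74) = 60.54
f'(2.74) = 45.84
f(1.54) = 17.05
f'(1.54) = 26.64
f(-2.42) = 37.01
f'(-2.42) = -36.72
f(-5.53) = 228.59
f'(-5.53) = -86.48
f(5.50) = 248.00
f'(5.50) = 90.00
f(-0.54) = -3.75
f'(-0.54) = -6.64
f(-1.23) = 4.64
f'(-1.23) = -17.68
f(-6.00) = 271.00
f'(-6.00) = -94.00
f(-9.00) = 625.00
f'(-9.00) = -142.00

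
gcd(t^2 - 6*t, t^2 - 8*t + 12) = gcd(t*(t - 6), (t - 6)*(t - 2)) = t - 6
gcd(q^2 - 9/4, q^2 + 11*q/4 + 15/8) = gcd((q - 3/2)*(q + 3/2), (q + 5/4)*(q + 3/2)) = q + 3/2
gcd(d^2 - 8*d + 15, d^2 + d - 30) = d - 5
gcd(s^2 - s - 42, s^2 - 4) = 1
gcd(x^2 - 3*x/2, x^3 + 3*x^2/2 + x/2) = x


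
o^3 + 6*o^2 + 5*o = o*(o + 1)*(o + 5)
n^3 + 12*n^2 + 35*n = n*(n + 5)*(n + 7)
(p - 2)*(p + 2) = p^2 - 4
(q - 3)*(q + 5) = q^2 + 2*q - 15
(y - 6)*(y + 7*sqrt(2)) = y^2 - 6*y + 7*sqrt(2)*y - 42*sqrt(2)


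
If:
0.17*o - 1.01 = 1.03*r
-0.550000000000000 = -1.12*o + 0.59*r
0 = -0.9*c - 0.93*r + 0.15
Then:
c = 1.18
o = -0.03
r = -0.99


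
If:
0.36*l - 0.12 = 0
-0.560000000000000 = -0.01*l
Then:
No Solution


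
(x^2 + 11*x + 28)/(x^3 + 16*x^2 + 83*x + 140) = 1/(x + 5)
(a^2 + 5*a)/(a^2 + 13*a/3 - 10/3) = 3*a/(3*a - 2)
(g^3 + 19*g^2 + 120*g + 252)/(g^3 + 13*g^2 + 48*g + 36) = (g + 7)/(g + 1)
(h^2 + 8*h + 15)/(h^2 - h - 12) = (h + 5)/(h - 4)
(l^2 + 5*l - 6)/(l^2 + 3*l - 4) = (l + 6)/(l + 4)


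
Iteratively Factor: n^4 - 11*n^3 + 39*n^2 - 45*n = (n - 3)*(n^3 - 8*n^2 + 15*n) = n*(n - 3)*(n^2 - 8*n + 15) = n*(n - 3)^2*(n - 5)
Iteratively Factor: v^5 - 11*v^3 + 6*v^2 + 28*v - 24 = (v - 2)*(v^4 + 2*v^3 - 7*v^2 - 8*v + 12) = (v - 2)*(v - 1)*(v^3 + 3*v^2 - 4*v - 12) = (v - 2)^2*(v - 1)*(v^2 + 5*v + 6) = (v - 2)^2*(v - 1)*(v + 3)*(v + 2)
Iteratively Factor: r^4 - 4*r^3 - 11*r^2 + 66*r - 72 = (r - 3)*(r^3 - r^2 - 14*r + 24) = (r - 3)*(r - 2)*(r^2 + r - 12) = (r - 3)*(r - 2)*(r + 4)*(r - 3)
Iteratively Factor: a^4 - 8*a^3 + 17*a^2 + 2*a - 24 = (a - 4)*(a^3 - 4*a^2 + a + 6) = (a - 4)*(a - 2)*(a^2 - 2*a - 3) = (a - 4)*(a - 2)*(a + 1)*(a - 3)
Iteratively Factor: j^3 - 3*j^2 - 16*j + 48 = (j - 3)*(j^2 - 16) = (j - 3)*(j + 4)*(j - 4)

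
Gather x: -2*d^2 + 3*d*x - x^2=-2*d^2 + 3*d*x - x^2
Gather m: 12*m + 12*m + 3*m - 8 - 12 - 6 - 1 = 27*m - 27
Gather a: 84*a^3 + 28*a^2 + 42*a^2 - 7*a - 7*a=84*a^3 + 70*a^2 - 14*a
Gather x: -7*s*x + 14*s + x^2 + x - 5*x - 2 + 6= 14*s + x^2 + x*(-7*s - 4) + 4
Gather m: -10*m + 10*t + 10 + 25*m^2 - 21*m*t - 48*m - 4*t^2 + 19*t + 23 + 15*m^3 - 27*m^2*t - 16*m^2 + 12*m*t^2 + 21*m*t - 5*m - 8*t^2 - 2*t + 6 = 15*m^3 + m^2*(9 - 27*t) + m*(12*t^2 - 63) - 12*t^2 + 27*t + 39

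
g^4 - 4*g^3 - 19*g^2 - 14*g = g*(g - 7)*(g + 1)*(g + 2)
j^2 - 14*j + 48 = (j - 8)*(j - 6)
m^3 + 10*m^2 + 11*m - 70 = (m - 2)*(m + 5)*(m + 7)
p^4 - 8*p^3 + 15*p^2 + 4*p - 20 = (p - 5)*(p - 2)^2*(p + 1)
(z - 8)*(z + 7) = z^2 - z - 56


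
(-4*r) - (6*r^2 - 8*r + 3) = -6*r^2 + 4*r - 3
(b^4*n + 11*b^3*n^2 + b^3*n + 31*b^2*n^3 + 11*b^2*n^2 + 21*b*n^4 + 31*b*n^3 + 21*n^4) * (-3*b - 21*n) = -3*b^5*n - 54*b^4*n^2 - 3*b^4*n - 324*b^3*n^3 - 54*b^3*n^2 - 714*b^2*n^4 - 324*b^2*n^3 - 441*b*n^5 - 714*b*n^4 - 441*n^5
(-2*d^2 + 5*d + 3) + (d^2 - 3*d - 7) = -d^2 + 2*d - 4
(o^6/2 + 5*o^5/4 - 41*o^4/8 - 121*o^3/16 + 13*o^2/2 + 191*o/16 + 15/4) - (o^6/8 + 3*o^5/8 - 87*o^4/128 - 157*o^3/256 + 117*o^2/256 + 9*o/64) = 3*o^6/8 + 7*o^5/8 - 569*o^4/128 - 1779*o^3/256 + 1547*o^2/256 + 755*o/64 + 15/4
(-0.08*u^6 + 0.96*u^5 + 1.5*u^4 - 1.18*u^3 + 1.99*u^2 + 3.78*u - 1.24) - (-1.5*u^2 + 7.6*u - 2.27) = -0.08*u^6 + 0.96*u^5 + 1.5*u^4 - 1.18*u^3 + 3.49*u^2 - 3.82*u + 1.03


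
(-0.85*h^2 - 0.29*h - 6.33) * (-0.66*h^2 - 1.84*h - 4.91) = 0.561*h^4 + 1.7554*h^3 + 8.8849*h^2 + 13.0711*h + 31.0803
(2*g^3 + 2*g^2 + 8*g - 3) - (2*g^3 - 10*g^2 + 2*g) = 12*g^2 + 6*g - 3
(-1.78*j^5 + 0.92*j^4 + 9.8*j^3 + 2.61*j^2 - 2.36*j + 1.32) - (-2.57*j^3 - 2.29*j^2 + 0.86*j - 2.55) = -1.78*j^5 + 0.92*j^4 + 12.37*j^3 + 4.9*j^2 - 3.22*j + 3.87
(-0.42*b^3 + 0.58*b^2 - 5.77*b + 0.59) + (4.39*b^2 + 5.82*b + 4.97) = -0.42*b^3 + 4.97*b^2 + 0.0500000000000007*b + 5.56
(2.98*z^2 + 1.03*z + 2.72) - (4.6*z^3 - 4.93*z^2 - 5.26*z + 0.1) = -4.6*z^3 + 7.91*z^2 + 6.29*z + 2.62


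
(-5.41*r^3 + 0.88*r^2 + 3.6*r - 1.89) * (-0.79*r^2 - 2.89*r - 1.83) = 4.2739*r^5 + 14.9397*r^4 + 4.5131*r^3 - 10.5213*r^2 - 1.1259*r + 3.4587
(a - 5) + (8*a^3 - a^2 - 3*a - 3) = 8*a^3 - a^2 - 2*a - 8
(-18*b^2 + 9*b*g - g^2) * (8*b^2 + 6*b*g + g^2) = -144*b^4 - 36*b^3*g + 28*b^2*g^2 + 3*b*g^3 - g^4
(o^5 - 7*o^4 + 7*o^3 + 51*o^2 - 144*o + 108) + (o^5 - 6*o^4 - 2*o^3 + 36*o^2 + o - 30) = 2*o^5 - 13*o^4 + 5*o^3 + 87*o^2 - 143*o + 78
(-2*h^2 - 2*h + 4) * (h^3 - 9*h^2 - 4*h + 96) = -2*h^5 + 16*h^4 + 30*h^3 - 220*h^2 - 208*h + 384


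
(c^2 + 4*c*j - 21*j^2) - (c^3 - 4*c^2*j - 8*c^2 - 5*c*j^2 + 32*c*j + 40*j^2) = -c^3 + 4*c^2*j + 9*c^2 + 5*c*j^2 - 28*c*j - 61*j^2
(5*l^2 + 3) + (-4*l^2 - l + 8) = l^2 - l + 11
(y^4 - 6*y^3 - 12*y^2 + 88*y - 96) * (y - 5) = y^5 - 11*y^4 + 18*y^3 + 148*y^2 - 536*y + 480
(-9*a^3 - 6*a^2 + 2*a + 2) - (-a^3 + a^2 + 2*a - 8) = -8*a^3 - 7*a^2 + 10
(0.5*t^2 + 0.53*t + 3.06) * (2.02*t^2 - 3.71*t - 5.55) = 1.01*t^4 - 0.7844*t^3 + 1.4399*t^2 - 14.2941*t - 16.983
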